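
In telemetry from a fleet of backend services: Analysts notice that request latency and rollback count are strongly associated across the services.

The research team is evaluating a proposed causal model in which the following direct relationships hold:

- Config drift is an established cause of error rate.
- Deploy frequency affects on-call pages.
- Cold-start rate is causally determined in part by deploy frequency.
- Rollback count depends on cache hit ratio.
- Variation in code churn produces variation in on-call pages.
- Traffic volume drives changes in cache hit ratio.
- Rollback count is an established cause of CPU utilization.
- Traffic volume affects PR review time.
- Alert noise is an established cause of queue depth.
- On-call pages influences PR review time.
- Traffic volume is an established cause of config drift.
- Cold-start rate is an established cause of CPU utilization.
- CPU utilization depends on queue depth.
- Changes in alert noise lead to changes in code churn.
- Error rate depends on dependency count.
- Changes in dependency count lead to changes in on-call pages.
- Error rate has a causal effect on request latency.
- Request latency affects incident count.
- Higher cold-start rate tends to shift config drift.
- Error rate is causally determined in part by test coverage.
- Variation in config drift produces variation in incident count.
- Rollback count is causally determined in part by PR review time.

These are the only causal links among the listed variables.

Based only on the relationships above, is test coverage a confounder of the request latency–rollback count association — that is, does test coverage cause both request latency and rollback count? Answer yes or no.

no

Test coverage has no stated causal path to rollback count. A confounder must cause both variables, so test coverage does not qualify.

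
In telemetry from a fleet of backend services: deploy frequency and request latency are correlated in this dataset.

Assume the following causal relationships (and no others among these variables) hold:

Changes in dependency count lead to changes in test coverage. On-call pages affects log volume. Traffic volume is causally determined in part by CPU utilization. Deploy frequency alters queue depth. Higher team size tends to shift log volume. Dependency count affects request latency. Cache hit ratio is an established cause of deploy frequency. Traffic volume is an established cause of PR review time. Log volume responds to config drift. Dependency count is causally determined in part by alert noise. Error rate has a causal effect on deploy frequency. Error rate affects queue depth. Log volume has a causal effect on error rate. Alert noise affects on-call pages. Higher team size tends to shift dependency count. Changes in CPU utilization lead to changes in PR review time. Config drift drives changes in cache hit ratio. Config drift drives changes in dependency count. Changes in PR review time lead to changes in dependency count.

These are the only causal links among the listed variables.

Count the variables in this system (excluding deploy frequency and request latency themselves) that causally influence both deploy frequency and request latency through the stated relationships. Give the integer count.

The common causes are: alert noise (to deploy frequency via alert noise → on-call pages → log volume → error rate → deploy frequency; to request latency via alert noise → dependency count → request latency); config drift (to deploy frequency via config drift → cache hit ratio → deploy frequency; to request latency via config drift → dependency count → request latency); team size (to deploy frequency via team size → log volume → error rate → deploy frequency; to request latency via team size → dependency count → request latency).
Every other variable lacks a causal path to at least one of deploy frequency and request latency.

3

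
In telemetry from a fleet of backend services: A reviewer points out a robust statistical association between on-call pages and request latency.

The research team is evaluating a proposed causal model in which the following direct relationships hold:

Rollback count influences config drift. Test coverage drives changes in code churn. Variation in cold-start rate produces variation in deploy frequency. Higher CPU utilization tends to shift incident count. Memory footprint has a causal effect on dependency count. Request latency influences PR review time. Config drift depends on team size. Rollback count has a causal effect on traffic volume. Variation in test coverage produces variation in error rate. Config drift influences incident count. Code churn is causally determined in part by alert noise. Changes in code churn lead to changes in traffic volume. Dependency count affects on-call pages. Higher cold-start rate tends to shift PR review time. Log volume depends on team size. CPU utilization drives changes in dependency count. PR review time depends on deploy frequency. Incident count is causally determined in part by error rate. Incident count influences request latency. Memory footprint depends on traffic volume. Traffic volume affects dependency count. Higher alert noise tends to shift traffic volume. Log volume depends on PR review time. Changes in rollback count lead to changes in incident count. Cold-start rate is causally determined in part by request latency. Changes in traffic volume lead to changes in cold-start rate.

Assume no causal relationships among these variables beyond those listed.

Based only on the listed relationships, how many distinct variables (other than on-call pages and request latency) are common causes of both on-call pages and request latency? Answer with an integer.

3

The common causes are: CPU utilization (to on-call pages via CPU utilization → dependency count → on-call pages; to request latency via CPU utilization → incident count → request latency); rollback count (to on-call pages via rollback count → traffic volume → dependency count → on-call pages; to request latency via rollback count → incident count → request latency); test coverage (to on-call pages via test coverage → code churn → traffic volume → dependency count → on-call pages; to request latency via test coverage → error rate → incident count → request latency).
Every other variable lacks a causal path to at least one of on-call pages and request latency.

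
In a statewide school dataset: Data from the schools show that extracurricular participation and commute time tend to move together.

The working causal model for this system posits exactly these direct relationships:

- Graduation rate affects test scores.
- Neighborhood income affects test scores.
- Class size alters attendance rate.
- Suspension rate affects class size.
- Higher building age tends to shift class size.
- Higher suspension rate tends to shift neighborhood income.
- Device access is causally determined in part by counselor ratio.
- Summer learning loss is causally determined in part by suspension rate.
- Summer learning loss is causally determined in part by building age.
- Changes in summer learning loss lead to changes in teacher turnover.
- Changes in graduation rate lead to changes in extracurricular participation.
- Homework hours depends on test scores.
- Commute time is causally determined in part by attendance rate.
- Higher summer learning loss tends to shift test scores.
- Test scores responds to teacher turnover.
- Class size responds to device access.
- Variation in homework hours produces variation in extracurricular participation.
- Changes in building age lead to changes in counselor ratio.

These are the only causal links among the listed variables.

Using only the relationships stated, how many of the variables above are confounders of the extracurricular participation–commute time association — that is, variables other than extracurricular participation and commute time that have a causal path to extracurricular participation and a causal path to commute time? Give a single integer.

2

The common causes are: building age (to extracurricular participation via building age → summer learning loss → test scores → homework hours → extracurricular participation; to commute time via building age → class size → attendance rate → commute time); suspension rate (to extracurricular participation via suspension rate → neighborhood income → test scores → homework hours → extracurricular participation; to commute time via suspension rate → class size → attendance rate → commute time).
Every other variable lacks a causal path to at least one of extracurricular participation and commute time.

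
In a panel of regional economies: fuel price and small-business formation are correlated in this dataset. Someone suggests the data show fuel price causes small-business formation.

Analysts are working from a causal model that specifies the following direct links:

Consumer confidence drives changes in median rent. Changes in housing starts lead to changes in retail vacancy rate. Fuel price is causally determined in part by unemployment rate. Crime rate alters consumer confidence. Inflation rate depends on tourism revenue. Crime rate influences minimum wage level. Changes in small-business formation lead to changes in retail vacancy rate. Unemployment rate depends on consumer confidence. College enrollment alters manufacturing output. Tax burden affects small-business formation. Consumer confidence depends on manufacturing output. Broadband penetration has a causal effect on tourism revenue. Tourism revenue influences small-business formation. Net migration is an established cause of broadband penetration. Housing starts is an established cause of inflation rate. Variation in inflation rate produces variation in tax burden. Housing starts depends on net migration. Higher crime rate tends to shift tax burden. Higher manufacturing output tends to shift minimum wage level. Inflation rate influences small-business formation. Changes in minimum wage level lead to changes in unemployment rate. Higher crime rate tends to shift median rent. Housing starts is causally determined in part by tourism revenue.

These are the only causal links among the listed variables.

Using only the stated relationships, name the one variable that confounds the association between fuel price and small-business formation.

Crime rate has a causal path to fuel price (crime rate → minimum wage level → unemployment rate → fuel price) and a separate causal path to small-business formation (crime rate → tax burden → small-business formation), so it is a common cause of both.
No stated relationship gives fuel price a causal route to small-business formation, so the correlation is explained by the shared upstream cause rather than a direct effect.

crime rate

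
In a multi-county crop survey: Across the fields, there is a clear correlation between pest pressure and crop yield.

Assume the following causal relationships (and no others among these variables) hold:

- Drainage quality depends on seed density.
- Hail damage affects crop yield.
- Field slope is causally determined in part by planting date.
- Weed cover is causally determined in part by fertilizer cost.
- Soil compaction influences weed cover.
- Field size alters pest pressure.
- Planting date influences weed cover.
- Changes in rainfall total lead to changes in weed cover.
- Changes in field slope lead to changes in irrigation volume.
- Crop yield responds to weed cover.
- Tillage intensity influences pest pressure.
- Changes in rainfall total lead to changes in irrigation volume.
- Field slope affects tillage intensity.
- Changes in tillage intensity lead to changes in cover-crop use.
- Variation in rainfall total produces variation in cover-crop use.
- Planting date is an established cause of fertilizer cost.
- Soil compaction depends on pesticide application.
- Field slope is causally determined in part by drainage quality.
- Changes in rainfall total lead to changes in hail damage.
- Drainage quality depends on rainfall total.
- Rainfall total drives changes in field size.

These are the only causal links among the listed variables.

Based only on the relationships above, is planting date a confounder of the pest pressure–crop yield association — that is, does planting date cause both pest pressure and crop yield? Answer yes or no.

yes

Planting date has a causal path to pest pressure (planting date → field slope → tillage intensity → pest pressure) and to crop yield (planting date → weed cover → crop yield), so it is a common cause of both — a confounder.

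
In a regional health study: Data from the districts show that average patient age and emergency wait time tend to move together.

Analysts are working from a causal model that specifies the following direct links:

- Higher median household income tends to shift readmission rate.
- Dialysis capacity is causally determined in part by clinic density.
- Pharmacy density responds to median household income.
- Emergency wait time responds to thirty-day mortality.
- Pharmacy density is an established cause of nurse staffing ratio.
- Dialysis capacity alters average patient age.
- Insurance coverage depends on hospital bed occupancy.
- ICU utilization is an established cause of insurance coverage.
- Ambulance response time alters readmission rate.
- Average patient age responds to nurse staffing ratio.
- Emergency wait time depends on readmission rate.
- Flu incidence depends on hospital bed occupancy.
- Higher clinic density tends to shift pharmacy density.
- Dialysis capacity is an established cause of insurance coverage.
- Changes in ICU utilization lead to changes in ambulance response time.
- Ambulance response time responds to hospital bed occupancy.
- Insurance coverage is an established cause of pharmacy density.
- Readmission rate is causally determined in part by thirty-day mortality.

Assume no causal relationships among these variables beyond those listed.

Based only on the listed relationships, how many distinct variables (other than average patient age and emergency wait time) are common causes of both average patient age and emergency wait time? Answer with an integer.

The common causes are: ICU utilization (to average patient age via ICU utilization → insurance coverage → pharmacy density → nurse staffing ratio → average patient age; to emergency wait time via ICU utilization → ambulance response time → readmission rate → emergency wait time); hospital bed occupancy (to average patient age via hospital bed occupancy → insurance coverage → pharmacy density → nurse staffing ratio → average patient age; to emergency wait time via hospital bed occupancy → ambulance response time → readmission rate → emergency wait time); median household income (to average patient age via median household income → pharmacy density → nurse staffing ratio → average patient age; to emergency wait time via median household income → readmission rate → emergency wait time).
Every other variable lacks a causal path to at least one of average patient age and emergency wait time.

3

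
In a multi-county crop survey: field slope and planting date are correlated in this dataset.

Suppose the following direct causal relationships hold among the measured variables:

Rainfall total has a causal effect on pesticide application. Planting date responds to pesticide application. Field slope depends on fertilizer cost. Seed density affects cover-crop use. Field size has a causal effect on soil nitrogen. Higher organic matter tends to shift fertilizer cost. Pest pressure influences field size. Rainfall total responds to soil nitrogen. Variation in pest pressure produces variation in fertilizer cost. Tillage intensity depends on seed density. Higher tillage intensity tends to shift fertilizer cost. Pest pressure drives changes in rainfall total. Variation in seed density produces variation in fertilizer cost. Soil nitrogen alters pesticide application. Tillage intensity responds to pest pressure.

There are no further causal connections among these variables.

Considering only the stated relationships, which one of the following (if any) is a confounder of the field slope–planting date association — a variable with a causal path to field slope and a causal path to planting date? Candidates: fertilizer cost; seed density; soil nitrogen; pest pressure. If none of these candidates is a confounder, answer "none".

Pest pressure causes field slope (pest pressure → fertilizer cost → field slope) and also causes planting date (pest pressure → rainfall total → pesticide application → planting date); it is a common cause of both.
Each of the other candidates lacks a causal path to at least one of field slope and planting date, so they do not confound the relationship.

pest pressure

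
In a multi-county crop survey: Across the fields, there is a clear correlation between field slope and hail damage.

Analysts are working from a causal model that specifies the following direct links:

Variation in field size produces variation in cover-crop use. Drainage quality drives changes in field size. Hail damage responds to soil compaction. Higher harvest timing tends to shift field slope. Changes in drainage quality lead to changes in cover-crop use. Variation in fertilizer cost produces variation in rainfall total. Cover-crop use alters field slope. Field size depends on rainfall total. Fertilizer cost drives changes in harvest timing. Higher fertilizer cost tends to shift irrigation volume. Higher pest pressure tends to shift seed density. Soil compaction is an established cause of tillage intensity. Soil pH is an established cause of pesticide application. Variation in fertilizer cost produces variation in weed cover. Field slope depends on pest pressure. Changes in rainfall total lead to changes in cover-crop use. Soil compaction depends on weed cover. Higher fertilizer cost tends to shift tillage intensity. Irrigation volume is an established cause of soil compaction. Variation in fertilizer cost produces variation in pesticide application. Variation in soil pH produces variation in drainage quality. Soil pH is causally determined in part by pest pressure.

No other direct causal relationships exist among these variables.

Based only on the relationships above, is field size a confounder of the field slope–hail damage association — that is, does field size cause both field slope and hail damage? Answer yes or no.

Field size has no stated causal path to hail damage. A confounder must cause both variables, so field size does not qualify.

no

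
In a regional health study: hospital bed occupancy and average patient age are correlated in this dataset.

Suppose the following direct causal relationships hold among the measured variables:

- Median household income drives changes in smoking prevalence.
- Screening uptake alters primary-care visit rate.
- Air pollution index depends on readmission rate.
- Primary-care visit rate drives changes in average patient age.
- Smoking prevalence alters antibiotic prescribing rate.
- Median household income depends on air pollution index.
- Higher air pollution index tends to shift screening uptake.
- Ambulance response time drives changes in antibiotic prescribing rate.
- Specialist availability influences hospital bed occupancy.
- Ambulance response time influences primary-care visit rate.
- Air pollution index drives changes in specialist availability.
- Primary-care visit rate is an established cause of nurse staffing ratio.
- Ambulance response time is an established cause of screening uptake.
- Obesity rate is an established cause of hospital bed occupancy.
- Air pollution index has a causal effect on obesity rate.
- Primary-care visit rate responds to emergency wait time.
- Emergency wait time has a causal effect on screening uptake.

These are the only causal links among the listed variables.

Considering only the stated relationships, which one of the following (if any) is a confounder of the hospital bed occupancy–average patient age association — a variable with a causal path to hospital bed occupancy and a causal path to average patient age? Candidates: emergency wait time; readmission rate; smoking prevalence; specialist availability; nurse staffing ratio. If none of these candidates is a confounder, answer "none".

Readmission rate causes hospital bed occupancy (readmission rate → air pollution index → specialist availability → hospital bed occupancy) and also causes average patient age (readmission rate → air pollution index → screening uptake → primary-care visit rate → average patient age); it is a common cause of both.
Each of the other candidates lacks a causal path to at least one of hospital bed occupancy and average patient age, so they do not confound the relationship.

readmission rate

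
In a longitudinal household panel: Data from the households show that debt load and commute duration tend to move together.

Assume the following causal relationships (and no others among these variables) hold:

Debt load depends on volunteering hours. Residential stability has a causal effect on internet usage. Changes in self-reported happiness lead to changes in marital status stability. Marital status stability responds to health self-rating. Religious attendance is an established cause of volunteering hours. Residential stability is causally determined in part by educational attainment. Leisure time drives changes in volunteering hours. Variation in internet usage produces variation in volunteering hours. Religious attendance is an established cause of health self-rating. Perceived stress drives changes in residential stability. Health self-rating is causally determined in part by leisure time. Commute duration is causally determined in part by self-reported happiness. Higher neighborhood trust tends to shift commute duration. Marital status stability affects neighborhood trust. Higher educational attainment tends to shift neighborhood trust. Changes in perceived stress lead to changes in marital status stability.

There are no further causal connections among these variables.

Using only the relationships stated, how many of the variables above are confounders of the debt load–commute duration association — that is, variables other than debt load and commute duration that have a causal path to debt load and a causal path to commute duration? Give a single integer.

The common causes are: educational attainment (to debt load via educational attainment → residential stability → internet usage → volunteering hours → debt load; to commute duration via educational attainment → neighborhood trust → commute duration); leisure time (to debt load via leisure time → volunteering hours → debt load; to commute duration via leisure time → health self-rating → marital status stability → neighborhood trust → commute duration); perceived stress (to debt load via perceived stress → residential stability → internet usage → volunteering hours → debt load; to commute duration via perceived stress → marital status stability → neighborhood trust → commute duration); religious attendance (to debt load via religious attendance → volunteering hours → debt load; to commute duration via religious attendance → health self-rating → marital status stability → neighborhood trust → commute duration).
Every other variable lacks a causal path to at least one of debt load and commute duration.

4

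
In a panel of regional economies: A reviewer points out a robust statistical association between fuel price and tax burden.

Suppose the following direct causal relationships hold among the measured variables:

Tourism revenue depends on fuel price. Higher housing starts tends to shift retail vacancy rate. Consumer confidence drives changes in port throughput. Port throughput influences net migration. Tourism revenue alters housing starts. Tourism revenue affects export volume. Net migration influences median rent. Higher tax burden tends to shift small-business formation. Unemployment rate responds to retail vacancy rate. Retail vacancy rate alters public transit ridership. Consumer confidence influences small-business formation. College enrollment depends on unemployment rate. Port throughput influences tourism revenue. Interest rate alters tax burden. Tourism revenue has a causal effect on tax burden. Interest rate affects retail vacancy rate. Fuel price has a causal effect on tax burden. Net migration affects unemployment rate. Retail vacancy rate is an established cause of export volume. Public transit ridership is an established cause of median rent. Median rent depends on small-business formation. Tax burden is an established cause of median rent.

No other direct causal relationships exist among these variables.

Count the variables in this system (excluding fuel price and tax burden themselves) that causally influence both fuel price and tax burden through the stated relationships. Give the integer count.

No listed variable has a causal path to both fuel price and tax burden, so there are no common causes.

0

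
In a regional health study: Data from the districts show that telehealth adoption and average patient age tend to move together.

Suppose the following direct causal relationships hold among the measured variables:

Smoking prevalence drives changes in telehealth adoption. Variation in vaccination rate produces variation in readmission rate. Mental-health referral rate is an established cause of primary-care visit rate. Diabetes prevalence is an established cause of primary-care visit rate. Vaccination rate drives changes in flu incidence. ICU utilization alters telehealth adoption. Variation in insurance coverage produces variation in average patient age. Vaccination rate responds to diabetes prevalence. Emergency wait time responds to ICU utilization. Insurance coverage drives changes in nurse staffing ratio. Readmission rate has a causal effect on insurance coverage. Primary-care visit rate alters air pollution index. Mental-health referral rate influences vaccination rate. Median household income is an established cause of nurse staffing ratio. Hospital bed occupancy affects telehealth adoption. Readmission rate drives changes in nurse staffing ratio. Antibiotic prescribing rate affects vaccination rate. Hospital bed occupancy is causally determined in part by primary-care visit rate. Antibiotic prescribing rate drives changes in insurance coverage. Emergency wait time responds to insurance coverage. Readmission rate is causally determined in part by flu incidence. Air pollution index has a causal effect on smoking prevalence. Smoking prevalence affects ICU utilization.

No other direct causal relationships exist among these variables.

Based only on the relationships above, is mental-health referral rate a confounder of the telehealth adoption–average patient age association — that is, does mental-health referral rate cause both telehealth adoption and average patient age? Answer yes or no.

Mental-health referral rate has a causal path to telehealth adoption (mental-health referral rate → primary-care visit rate → hospital bed occupancy → telehealth adoption) and to average patient age (mental-health referral rate → vaccination rate → readmission rate → insurance coverage → average patient age), so it is a common cause of both — a confounder.

yes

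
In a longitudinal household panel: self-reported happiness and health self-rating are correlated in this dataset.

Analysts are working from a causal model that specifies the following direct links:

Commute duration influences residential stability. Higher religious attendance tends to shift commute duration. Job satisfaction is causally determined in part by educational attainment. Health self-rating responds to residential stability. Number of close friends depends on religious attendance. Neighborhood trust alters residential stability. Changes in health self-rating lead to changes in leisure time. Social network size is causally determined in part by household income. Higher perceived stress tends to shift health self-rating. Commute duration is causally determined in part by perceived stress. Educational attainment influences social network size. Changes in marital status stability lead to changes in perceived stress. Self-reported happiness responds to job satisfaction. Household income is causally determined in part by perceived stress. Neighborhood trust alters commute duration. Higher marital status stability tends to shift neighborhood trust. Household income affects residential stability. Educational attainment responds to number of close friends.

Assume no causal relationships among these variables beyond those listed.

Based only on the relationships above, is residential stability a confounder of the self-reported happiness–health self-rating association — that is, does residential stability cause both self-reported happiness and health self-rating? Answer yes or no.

no

Residential stability has no stated causal path to self-reported happiness. A confounder must cause both variables, so residential stability does not qualify.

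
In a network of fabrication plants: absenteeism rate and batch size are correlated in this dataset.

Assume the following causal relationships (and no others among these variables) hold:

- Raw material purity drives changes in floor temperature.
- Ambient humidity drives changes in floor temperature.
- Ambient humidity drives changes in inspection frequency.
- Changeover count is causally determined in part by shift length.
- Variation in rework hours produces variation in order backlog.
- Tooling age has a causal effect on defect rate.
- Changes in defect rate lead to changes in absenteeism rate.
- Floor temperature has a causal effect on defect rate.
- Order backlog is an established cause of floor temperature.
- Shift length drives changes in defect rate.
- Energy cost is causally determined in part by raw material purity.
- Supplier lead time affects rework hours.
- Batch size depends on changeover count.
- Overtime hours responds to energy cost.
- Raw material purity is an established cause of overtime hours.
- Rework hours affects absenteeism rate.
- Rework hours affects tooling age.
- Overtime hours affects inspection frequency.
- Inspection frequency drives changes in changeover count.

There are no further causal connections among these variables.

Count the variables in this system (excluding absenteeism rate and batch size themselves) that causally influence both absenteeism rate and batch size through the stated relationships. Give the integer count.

3

The common causes are: ambient humidity (to absenteeism rate via ambient humidity → floor temperature → defect rate → absenteeism rate; to batch size via ambient humidity → inspection frequency → changeover count → batch size); raw material purity (to absenteeism rate via raw material purity → floor temperature → defect rate → absenteeism rate; to batch size via raw material purity → overtime hours → inspection frequency → changeover count → batch size); shift length (to absenteeism rate via shift length → defect rate → absenteeism rate; to batch size via shift length → changeover count → batch size).
Every other variable lacks a causal path to at least one of absenteeism rate and batch size.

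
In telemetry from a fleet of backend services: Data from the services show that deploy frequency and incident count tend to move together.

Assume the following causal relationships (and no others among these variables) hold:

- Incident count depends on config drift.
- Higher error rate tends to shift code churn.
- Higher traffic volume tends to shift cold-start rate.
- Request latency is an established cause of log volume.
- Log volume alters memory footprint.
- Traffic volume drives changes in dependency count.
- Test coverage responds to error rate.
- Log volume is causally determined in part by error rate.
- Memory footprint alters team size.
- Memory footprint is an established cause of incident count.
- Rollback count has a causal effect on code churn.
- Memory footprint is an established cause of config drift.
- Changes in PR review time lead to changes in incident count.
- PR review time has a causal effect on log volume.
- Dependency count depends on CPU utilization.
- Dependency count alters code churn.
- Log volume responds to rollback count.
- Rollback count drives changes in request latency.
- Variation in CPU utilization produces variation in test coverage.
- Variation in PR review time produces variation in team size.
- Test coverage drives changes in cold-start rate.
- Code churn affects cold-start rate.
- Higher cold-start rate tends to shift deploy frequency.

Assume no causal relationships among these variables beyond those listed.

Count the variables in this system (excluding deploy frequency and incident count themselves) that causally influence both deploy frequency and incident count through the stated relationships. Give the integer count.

The common causes are: error rate (to deploy frequency via error rate → test coverage → cold-start rate → deploy frequency; to incident count via error rate → log volume → memory footprint → incident count); rollback count (to deploy frequency via rollback count → code churn → cold-start rate → deploy frequency; to incident count via rollback count → log volume → memory footprint → incident count).
Every other variable lacks a causal path to at least one of deploy frequency and incident count.

2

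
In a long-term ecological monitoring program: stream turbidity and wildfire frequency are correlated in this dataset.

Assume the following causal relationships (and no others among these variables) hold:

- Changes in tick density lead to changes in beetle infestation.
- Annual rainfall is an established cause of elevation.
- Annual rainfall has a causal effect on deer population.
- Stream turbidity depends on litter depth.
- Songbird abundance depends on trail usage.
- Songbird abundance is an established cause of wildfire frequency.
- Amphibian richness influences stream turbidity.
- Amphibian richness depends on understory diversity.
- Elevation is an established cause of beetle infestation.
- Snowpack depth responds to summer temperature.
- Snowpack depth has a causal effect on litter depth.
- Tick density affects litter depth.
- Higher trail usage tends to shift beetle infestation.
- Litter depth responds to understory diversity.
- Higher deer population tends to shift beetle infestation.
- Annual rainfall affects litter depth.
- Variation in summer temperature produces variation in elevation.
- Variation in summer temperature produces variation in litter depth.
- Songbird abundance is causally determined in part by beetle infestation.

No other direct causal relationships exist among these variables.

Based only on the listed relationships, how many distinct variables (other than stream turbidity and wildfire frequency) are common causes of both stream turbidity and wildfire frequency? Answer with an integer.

3

The common causes are: annual rainfall (to stream turbidity via annual rainfall → litter depth → stream turbidity; to wildfire frequency via annual rainfall → elevation → beetle infestation → songbird abundance → wildfire frequency); summer temperature (to stream turbidity via summer temperature → litter depth → stream turbidity; to wildfire frequency via summer temperature → elevation → beetle infestation → songbird abundance → wildfire frequency); tick density (to stream turbidity via tick density → litter depth → stream turbidity; to wildfire frequency via tick density → beetle infestation → songbird abundance → wildfire frequency).
Every other variable lacks a causal path to at least one of stream turbidity and wildfire frequency.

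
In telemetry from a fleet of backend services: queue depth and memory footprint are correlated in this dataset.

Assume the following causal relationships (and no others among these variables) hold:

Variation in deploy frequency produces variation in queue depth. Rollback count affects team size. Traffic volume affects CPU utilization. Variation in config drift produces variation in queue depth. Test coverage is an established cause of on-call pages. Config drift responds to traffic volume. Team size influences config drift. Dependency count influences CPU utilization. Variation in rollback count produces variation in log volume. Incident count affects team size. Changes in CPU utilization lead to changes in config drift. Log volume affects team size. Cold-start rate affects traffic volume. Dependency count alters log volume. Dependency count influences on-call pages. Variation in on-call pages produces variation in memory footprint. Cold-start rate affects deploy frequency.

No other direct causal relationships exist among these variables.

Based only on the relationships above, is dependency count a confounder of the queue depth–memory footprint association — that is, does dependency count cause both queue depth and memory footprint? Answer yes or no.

yes

Dependency count has a causal path to queue depth (dependency count → CPU utilization → config drift → queue depth) and to memory footprint (dependency count → on-call pages → memory footprint), so it is a common cause of both — a confounder.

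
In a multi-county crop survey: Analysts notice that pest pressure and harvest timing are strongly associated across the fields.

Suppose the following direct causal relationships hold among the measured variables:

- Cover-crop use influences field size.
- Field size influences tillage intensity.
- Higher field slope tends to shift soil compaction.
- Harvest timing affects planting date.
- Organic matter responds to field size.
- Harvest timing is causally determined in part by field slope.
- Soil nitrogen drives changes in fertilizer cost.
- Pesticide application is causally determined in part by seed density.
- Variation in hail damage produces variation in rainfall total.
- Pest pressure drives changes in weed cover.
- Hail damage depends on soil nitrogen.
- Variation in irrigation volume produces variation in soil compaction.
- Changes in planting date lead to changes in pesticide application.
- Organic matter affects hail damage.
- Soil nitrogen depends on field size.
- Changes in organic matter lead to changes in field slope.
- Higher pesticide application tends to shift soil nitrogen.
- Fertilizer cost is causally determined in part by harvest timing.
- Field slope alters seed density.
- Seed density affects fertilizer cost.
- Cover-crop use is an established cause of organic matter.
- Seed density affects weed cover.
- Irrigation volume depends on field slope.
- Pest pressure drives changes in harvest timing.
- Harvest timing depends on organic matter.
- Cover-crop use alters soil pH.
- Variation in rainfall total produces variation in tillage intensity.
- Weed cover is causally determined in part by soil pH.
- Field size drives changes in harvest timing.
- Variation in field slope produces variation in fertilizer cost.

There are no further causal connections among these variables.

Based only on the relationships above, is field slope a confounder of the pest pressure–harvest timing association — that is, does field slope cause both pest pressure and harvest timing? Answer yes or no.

Field slope has no stated causal path to pest pressure. A confounder must cause both variables, so field slope does not qualify.

no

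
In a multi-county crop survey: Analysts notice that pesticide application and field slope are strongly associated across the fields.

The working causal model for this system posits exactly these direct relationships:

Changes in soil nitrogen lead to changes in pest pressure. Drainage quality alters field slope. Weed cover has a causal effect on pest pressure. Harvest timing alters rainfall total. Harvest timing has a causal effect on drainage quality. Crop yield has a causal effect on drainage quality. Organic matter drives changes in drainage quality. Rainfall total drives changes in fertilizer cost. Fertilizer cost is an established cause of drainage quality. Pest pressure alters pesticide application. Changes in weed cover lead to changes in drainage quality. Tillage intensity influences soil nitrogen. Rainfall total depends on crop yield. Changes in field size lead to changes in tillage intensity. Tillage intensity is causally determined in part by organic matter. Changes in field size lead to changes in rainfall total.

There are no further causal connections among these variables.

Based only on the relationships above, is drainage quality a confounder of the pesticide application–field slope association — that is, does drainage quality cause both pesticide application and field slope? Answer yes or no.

no

Drainage quality has no stated causal path to pesticide application. A confounder must cause both variables, so drainage quality does not qualify.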